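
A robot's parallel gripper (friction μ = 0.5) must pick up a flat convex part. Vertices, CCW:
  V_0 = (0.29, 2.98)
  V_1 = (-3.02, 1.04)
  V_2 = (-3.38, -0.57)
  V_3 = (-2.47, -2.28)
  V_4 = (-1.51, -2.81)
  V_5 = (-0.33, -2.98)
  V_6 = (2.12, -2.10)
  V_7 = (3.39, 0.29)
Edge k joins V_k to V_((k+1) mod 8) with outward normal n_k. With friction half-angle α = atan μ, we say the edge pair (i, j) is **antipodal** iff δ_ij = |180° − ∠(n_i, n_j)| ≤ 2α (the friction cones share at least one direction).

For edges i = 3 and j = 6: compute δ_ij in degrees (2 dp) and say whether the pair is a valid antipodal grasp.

α = atan 0.5 = 26.57°;  2α = 53.13°
edge 3: e_3 = (+0.96, -0.53);  n_3 = (-0.4833, -0.8754)
edge 6: e_6 = (+1.27, +2.39);  n_6 = (+0.8831, -0.4692)
∠(n_3, n_6) = 90.92°
δ = |180° − 90.92°| = 89.08°
89.08° > 2α = 53.13°  →  invalid

δ = 89.08°, invalid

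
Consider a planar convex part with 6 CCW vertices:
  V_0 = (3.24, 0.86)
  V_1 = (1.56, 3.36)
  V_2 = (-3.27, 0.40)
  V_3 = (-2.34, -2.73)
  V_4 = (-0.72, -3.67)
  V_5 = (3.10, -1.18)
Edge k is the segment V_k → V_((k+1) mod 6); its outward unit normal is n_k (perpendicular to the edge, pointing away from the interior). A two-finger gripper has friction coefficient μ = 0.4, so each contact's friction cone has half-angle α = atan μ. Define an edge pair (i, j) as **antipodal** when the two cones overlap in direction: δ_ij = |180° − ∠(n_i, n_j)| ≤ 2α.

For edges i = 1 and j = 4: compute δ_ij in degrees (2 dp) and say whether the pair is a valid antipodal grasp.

α = atan 0.4 = 21.80°;  2α = 43.60°
edge 1: e_1 = (-4.83, -2.96);  n_1 = (-0.5225, +0.8526)
edge 4: e_4 = (+3.82, +2.49);  n_4 = (+0.5461, -0.8377)
∠(n_1, n_4) = 178.40°
δ = |180° − 178.40°| = 1.60°
1.60° ≤ 2α = 43.60°  →  valid

δ = 1.60°, valid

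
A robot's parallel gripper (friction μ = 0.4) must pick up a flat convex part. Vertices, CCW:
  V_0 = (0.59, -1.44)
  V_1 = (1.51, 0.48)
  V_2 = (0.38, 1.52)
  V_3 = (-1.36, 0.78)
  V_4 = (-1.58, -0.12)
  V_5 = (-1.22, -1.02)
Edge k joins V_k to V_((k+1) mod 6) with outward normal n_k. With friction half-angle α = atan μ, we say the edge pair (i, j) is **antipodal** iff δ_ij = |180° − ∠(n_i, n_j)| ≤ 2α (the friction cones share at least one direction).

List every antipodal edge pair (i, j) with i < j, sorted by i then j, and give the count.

α = atan 0.4 = 21.80°;  2α = 43.60°
n_0 = (+0.9018, -0.4321)
n_1 = (+0.6772, +0.7358)
n_2 = (-0.3914, +0.9202)
n_3 = (-0.9714, +0.2375)
n_4 = (-0.9285, -0.3714)
n_5 = (-0.2260, -0.9741)
  (0,1): δ = 107.02°  ·
  (0,2): δ = 41.36°  ✓
  (0,3): δ = 11.87°  ✓
  (0,4): δ = 47.40°  ·
  (0,5): δ = 102.54°  ·
  (1,2): δ = 114.34°  ·
  (1,3): δ = 61.11°  ·
  (1,4): δ = 25.57°  ✓
  (1,5): δ = 29.56°  ✓
  (2,3): δ = 126.78°  ·
  (2,4): δ = 91.24°  ·
  (2,5): δ = 36.10°  ✓
  (3,4): δ = 144.46°  ·
  (3,5): δ = 89.33°  ·
  (4,5): δ = 124.87°  ·
antipodal pairs: 5

count = 5; pairs: (0,2), (0,3), (1,4), (1,5), (2,5)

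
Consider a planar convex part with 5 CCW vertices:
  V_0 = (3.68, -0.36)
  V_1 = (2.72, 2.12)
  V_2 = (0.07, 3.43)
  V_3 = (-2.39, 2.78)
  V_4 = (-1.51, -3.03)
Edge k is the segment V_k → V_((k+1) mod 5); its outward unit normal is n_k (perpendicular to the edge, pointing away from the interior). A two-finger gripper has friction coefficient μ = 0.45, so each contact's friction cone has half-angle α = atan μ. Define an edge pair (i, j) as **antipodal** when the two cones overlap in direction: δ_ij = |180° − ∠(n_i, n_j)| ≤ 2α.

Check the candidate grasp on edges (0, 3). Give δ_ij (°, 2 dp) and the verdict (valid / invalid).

δ = 12.55°, valid

α = atan 0.45 = 24.23°;  2α = 48.46°
edge 0: e_0 = (-0.96, +2.48);  n_0 = (+0.9326, +0.3610)
edge 3: e_3 = (+0.88, -5.81);  n_3 = (-0.9887, -0.1498)
∠(n_0, n_3) = 167.45°
δ = |180° − 167.45°| = 12.55°
12.55° ≤ 2α = 48.46°  →  valid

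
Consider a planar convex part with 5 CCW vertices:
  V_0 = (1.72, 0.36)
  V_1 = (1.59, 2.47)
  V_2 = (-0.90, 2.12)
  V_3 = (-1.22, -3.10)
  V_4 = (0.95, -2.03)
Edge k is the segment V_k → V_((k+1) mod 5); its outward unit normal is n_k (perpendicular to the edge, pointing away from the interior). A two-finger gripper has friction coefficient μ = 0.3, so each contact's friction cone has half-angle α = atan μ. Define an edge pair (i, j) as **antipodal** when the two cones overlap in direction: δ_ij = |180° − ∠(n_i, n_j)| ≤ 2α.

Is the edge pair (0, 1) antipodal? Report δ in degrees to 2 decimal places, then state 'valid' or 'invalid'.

α = atan 0.3 = 16.70°;  2α = 33.40°
edge 0: e_0 = (-0.13, +2.11);  n_0 = (+0.9981, +0.0615)
edge 1: e_1 = (-2.49, -0.35);  n_1 = (-0.1392, +0.9903)
∠(n_0, n_1) = 94.48°
δ = |180° − 94.48°| = 85.52°
85.52° > 2α = 33.40°  →  invalid

δ = 85.52°, invalid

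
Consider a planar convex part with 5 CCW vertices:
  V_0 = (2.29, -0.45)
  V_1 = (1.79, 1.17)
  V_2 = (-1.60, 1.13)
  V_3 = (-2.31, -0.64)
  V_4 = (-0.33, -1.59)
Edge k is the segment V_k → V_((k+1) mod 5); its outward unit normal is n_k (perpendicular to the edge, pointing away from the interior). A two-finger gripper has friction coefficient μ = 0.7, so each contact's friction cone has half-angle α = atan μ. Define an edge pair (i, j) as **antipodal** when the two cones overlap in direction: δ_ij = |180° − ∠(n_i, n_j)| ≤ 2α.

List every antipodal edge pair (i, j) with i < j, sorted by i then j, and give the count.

count = 5; pairs: (0,2), (0,3), (1,3), (1,4), (2,4)

α = atan 0.7 = 34.99°;  2α = 69.98°
n_0 = (+0.9555, +0.2949)
n_1 = (-0.0118, +0.9999)
n_2 = (-0.9281, +0.3723)
n_3 = (-0.4326, -0.9016)
n_4 = (+0.3990, -0.9170)
  (0,1): δ = 106.48°  ·
  (0,2): δ = 39.01°  ✓
  (0,3): δ = 47.22°  ✓
  (0,4): δ = 96.36°  ·
  (1,2): δ = 112.53°  ·
  (1,3): δ = 26.31°  ✓
  (1,4): δ = 22.84°  ✓
  (2,3): δ = 93.77°  ·
  (2,4): δ = 44.63°  ✓
  (3,4): δ = 130.85°  ·
antipodal pairs: 5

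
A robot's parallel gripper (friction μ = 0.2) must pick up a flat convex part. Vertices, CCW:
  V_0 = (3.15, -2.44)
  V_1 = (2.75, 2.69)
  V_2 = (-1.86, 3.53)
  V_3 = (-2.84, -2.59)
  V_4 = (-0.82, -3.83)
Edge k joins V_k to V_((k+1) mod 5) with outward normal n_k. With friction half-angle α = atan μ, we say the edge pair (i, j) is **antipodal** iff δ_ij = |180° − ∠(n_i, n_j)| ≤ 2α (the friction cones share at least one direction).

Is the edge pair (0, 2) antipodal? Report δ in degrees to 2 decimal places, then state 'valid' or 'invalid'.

δ = 13.56°, valid

α = atan 0.2 = 11.31°;  2α = 22.62°
edge 0: e_0 = (-0.40, +5.13);  n_0 = (+0.9970, +0.0777)
edge 2: e_2 = (-0.98, -6.12);  n_2 = (-0.9874, +0.1581)
∠(n_0, n_2) = 166.44°
δ = |180° − 166.44°| = 13.56°
13.56° ≤ 2α = 22.62°  →  valid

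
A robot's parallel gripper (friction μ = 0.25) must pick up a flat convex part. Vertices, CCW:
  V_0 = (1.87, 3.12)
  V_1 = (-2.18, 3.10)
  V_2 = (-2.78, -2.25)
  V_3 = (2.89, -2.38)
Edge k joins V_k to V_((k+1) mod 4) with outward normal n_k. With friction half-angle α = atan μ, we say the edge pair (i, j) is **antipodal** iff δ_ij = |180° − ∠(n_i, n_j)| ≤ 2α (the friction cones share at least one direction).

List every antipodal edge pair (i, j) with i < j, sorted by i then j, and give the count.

count = 2; pairs: (0,2), (1,3)

α = atan 0.25 = 14.04°;  2α = 28.07°
n_0 = (-0.0049, +1.0000)
n_1 = (-0.9938, +0.1115)
n_2 = (-0.0229, -0.9997)
n_3 = (+0.9832, +0.1823)
  (0,1): δ = 96.68°  ·
  (0,2): δ = 1.60°  ✓
  (0,3): δ = 100.22°  ·
  (1,2): δ = 84.91°  ·
  (1,3): δ = 16.91°  ✓
  (2,3): δ = 78.18°  ·
antipodal pairs: 2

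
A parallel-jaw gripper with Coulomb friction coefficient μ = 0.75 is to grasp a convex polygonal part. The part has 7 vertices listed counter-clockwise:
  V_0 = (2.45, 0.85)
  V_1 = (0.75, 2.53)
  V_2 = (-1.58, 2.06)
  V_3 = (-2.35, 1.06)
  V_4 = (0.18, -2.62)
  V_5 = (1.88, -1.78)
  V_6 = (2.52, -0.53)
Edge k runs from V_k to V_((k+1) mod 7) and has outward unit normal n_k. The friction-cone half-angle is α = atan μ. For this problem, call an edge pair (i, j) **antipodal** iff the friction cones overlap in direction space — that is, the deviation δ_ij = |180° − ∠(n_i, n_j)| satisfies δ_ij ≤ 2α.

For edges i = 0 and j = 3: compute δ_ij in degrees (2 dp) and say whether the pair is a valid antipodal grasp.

δ = 10.83°, valid

α = atan 0.75 = 36.87°;  2α = 73.74°
edge 0: e_0 = (-1.70, +1.68);  n_0 = (+0.7029, +0.7113)
edge 3: e_3 = (+2.53, -3.68);  n_3 = (-0.8240, -0.5665)
∠(n_0, n_3) = 169.17°
δ = |180° − 169.17°| = 10.83°
10.83° ≤ 2α = 73.74°  →  valid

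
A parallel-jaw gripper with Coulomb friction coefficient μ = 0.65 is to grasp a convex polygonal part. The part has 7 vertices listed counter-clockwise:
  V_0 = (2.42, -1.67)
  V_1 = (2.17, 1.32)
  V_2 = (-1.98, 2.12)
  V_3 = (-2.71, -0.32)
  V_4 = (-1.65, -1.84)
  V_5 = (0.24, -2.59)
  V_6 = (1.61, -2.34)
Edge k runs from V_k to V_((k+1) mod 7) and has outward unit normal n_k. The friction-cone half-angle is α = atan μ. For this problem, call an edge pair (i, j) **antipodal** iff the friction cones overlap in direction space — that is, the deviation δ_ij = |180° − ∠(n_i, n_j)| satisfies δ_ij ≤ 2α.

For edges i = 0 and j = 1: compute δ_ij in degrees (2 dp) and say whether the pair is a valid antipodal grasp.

α = atan 0.65 = 33.02°;  2α = 66.05°
edge 0: e_0 = (-0.25, +2.99);  n_0 = (+0.9965, +0.0833)
edge 1: e_1 = (-4.15, +0.80);  n_1 = (+0.1893, +0.9819)
∠(n_0, n_1) = 74.31°
δ = |180° − 74.31°| = 105.69°
105.69° > 2α = 66.05°  →  invalid

δ = 105.69°, invalid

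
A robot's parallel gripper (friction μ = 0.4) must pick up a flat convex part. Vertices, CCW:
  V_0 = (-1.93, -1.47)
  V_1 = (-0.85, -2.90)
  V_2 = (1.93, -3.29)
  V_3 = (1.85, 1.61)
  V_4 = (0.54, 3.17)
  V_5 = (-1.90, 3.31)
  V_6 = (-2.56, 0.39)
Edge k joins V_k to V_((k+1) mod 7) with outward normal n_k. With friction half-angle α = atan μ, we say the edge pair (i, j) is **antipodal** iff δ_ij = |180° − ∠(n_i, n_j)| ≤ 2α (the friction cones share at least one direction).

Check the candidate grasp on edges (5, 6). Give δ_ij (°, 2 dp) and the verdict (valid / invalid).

α = atan 0.4 = 21.80°;  2α = 43.60°
edge 5: e_5 = (-0.66, -2.92);  n_5 = (-0.9754, +0.2205)
edge 6: e_6 = (+0.63, -1.86);  n_6 = (-0.9471, -0.3208)
∠(n_5, n_6) = 31.45°
δ = |180° − 31.45°| = 148.55°
148.55° > 2α = 43.60°  →  invalid

δ = 148.55°, invalid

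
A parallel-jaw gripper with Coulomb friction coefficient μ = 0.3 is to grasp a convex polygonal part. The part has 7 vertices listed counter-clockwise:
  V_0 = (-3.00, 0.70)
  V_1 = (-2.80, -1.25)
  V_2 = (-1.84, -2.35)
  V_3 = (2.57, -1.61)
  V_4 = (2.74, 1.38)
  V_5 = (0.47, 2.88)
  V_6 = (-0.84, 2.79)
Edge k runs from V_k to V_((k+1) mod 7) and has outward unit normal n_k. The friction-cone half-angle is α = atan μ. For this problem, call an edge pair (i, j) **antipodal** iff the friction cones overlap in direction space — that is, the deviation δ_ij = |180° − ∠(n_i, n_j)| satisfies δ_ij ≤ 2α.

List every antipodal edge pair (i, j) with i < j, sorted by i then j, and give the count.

count = 3; pairs: (0,3), (1,4), (2,5)

α = atan 0.3 = 16.70°;  2α = 33.40°
n_0 = (-0.9948, -0.1020)
n_1 = (-0.7534, -0.6575)
n_2 = (+0.1655, -0.9862)
n_3 = (+0.9984, -0.0568)
n_4 = (+0.5513, +0.8343)
n_5 = (-0.0685, +0.9976)
n_6 = (-0.6954, +0.7187)
  (0,1): δ = 144.74°  ·
  (0,2): δ = 86.33°  ·
  (0,3): δ = 9.11°  ✓
  (0,4): δ = 50.69°  ·
  (0,5): δ = 88.07°  ·
  (0,6): δ = 128.20°  ·
  (1,2): δ = 121.59°  ·
  (1,3): δ = 44.37°  ·
  (1,4): δ = 15.43°  ✓
  (1,5): δ = 52.82°  ·
  (1,6): δ = 92.94°  ·
  (2,3): δ = 102.78°  ·
  (2,4): δ = 42.98°  ·
  (2,5): δ = 5.60°  ✓
  (2,6): δ = 34.53°  ·
  (3,4): δ = 120.20°  ·
  (3,5): δ = 82.82°  ·
  (3,6): δ = 42.69°  ·
  (4,5): δ = 142.61°  ·
  (4,6): δ = 102.49°  ·
  (5,6): δ = 139.87°  ·
antipodal pairs: 3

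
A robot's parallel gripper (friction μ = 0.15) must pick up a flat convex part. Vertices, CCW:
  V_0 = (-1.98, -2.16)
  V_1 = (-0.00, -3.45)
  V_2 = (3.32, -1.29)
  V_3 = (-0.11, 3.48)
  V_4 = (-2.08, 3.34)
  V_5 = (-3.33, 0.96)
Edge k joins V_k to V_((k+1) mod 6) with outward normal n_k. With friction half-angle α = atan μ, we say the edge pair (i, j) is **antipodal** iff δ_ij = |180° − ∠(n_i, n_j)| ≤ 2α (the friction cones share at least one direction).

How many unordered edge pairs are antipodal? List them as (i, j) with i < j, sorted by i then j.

α = atan 0.15 = 8.53°;  2α = 17.06°
n_0 = (-0.5459, -0.8379)
n_1 = (+0.5453, -0.8382)
n_2 = (+0.8119, +0.5838)
n_3 = (-0.0709, +0.9975)
n_4 = (-0.8853, +0.4650)
n_5 = (-0.9178, -0.3971)
  (0,1): δ = 113.87°  ·
  (0,2): δ = 21.20°  ·
  (0,3): δ = 37.15°  ·
  (0,4): δ = 95.38°  ·
  (0,5): δ = 146.48°  ·
  (1,2): δ = 87.33°  ·
  (1,3): δ = 28.98°  ·
  (1,4): δ = 29.24°  ·
  (1,5): δ = 80.35°  ·
  (2,3): δ = 121.65°  ·
  (2,4): δ = 63.43°  ·
  (2,5): δ = 12.32°  ✓
  (3,4): δ = 121.77°  ·
  (3,5): δ = 70.67°  ·
  (4,5): δ = 128.89°  ·
antipodal pairs: 1

count = 1; pairs: (2,5)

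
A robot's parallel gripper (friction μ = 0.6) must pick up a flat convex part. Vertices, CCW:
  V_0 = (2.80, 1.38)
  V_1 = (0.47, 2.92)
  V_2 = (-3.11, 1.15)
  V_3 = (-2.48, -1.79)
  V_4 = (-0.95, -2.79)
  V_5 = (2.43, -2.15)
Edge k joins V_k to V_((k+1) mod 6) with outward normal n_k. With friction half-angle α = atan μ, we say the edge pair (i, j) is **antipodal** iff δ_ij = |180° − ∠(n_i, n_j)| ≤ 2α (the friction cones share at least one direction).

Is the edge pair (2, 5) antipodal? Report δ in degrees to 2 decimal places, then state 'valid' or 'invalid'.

α = atan 0.6 = 30.96°;  2α = 61.93°
edge 2: e_2 = (+0.63, -2.94);  n_2 = (-0.9778, -0.2095)
edge 5: e_5 = (+0.37, +3.53);  n_5 = (+0.9946, -0.1042)
∠(n_2, n_5) = 161.92°
δ = |180° − 161.92°| = 18.08°
18.08° ≤ 2α = 61.93°  →  valid

δ = 18.08°, valid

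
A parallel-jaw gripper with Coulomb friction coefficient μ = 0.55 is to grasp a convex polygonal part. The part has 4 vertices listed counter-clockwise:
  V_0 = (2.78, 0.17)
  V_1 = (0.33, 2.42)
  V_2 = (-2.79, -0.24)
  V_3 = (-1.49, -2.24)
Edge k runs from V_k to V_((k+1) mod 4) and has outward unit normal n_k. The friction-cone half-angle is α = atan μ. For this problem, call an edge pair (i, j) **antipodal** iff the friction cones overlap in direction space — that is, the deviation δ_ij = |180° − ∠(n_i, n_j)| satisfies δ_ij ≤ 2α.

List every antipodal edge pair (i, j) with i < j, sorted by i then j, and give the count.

α = atan 0.55 = 28.81°;  2α = 57.62°
n_0 = (+0.6764, +0.7365)
n_1 = (-0.6488, +0.7610)
n_2 = (-0.8384, -0.5450)
n_3 = (+0.4915, -0.8709)
  (0,1): δ = 96.99°  ·
  (0,2): δ = 14.41°  ✓
  (0,3): δ = 72.00°  ·
  (1,2): δ = 97.43°  ·
  (1,3): δ = 11.01°  ✓
  (2,3): δ = 93.58°  ·
antipodal pairs: 2

count = 2; pairs: (0,2), (1,3)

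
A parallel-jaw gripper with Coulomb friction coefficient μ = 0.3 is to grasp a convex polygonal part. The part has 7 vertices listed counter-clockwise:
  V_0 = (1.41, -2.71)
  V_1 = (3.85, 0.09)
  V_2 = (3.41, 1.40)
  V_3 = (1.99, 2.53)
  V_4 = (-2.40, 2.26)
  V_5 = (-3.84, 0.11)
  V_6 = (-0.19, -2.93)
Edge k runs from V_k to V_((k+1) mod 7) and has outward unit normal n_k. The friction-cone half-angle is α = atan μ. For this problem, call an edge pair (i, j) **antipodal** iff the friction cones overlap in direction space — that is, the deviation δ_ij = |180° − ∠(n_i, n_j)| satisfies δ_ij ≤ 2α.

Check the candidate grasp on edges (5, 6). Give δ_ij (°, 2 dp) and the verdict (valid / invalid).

δ = 132.38°, invalid

α = atan 0.3 = 16.70°;  2α = 33.40°
edge 5: e_5 = (+3.65, -3.04);  n_5 = (-0.6400, -0.7684)
edge 6: e_6 = (+1.60, +0.22);  n_6 = (+0.1362, -0.9907)
∠(n_5, n_6) = 47.62°
δ = |180° − 47.62°| = 132.38°
132.38° > 2α = 33.40°  →  invalid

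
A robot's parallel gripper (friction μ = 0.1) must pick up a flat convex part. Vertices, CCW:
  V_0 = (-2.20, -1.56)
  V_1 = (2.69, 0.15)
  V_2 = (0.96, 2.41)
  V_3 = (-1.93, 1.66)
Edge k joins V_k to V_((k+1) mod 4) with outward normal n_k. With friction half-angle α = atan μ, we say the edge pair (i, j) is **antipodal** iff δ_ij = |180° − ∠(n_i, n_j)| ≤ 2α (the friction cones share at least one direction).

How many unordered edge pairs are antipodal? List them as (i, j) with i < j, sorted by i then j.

α = atan 0.1 = 5.71°;  2α = 11.42°
n_0 = (+0.3301, -0.9439)
n_1 = (+0.7941, +0.6078)
n_2 = (-0.2512, +0.9679)
n_3 = (-0.9965, +0.0836)
  (0,1): δ = 71.84°  ·
  (0,2): δ = 4.73°  ✓
  (0,3): δ = 65.93°  ·
  (1,2): δ = 112.89°  ·
  (1,3): δ = 42.23°  ·
  (2,3): δ = 109.34°  ·
antipodal pairs: 1

count = 1; pairs: (0,2)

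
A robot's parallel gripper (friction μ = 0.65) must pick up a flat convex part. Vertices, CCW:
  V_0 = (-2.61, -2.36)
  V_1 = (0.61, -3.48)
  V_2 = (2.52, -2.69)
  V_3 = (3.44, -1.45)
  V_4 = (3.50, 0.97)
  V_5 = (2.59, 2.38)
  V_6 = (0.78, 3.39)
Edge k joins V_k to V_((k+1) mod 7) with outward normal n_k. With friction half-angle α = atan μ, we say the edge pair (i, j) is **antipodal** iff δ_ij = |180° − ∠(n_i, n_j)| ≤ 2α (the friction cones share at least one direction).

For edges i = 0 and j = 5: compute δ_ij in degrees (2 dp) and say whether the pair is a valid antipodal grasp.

δ = 9.98°, valid

α = atan 0.65 = 33.02°;  2α = 66.05°
edge 0: e_0 = (+3.22, -1.12);  n_0 = (-0.3285, -0.9445)
edge 5: e_5 = (-1.81, +1.01);  n_5 = (+0.4873, +0.8732)
∠(n_0, n_5) = 170.02°
δ = |180° − 170.02°| = 9.98°
9.98° ≤ 2α = 66.05°  →  valid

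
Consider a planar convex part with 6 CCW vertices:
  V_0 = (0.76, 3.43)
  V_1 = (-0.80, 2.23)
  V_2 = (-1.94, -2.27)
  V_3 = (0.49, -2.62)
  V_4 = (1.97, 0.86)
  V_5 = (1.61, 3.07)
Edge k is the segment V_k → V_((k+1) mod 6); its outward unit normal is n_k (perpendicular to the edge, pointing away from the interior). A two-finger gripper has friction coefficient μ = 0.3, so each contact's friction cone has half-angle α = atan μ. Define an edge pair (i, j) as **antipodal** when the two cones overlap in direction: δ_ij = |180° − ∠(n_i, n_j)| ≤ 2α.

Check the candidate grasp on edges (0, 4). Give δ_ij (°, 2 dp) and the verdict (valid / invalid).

δ = 61.68°, invalid

α = atan 0.3 = 16.70°;  2α = 33.40°
edge 0: e_0 = (-1.56, -1.20);  n_0 = (-0.6097, +0.7926)
edge 4: e_4 = (-0.36, +2.21);  n_4 = (+0.9870, +0.1608)
∠(n_0, n_4) = 118.32°
δ = |180° − 118.32°| = 61.68°
61.68° > 2α = 33.40°  →  invalid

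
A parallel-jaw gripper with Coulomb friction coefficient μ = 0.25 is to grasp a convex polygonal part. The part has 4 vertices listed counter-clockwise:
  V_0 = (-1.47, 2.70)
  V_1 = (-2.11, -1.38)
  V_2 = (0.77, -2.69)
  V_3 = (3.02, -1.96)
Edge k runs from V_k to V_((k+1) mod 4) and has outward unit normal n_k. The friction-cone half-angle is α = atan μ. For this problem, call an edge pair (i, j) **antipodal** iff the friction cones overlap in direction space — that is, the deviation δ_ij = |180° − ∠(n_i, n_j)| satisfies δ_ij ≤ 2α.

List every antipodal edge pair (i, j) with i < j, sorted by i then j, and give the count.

count = 1; pairs: (1,3)

α = atan 0.25 = 14.04°;  2α = 28.07°
n_0 = (-0.9879, +0.1550)
n_1 = (-0.4140, -0.9103)
n_2 = (+0.3086, -0.9512)
n_3 = (+0.7201, +0.6938)
  (0,1): δ = 105.54°  ·
  (0,2): δ = 63.11°  ·
  (0,3): δ = 52.85°  ·
  (1,2): δ = 137.57°  ·
  (1,3): δ = 21.61°  ✓
  (2,3): δ = 64.04°  ·
antipodal pairs: 1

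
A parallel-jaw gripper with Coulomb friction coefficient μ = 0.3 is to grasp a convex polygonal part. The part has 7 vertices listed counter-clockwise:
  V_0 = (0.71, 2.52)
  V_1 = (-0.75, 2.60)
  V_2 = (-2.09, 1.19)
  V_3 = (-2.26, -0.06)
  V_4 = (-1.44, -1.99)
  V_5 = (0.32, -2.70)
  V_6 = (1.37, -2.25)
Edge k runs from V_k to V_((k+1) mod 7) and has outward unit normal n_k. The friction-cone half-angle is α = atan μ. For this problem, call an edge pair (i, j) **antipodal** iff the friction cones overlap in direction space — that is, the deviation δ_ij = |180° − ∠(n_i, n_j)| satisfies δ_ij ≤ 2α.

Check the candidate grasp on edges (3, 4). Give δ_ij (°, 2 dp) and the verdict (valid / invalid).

α = atan 0.3 = 16.70°;  2α = 33.40°
edge 3: e_3 = (+0.82, -1.93);  n_3 = (-0.9204, -0.3910)
edge 4: e_4 = (+1.76, -0.71);  n_4 = (-0.3741, -0.9274)
∠(n_3, n_4) = 45.01°
δ = |180° − 45.01°| = 134.99°
134.99° > 2α = 33.40°  →  invalid

δ = 134.99°, invalid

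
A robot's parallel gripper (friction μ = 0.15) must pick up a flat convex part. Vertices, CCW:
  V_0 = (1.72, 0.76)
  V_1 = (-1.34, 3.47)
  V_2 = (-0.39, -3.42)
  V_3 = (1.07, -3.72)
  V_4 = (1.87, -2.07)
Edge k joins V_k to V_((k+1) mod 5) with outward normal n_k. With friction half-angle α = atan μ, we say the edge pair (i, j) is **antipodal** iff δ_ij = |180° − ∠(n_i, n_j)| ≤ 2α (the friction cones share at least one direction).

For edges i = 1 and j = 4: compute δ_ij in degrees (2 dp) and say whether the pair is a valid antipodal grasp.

α = atan 0.15 = 8.53°;  2α = 17.06°
edge 1: e_1 = (+0.95, -6.89);  n_1 = (-0.9906, -0.1366)
edge 4: e_4 = (-0.15, +2.83);  n_4 = (+0.9986, +0.0529)
∠(n_1, n_4) = 175.18°
δ = |180° − 175.18°| = 4.82°
4.82° ≤ 2α = 17.06°  →  valid

δ = 4.82°, valid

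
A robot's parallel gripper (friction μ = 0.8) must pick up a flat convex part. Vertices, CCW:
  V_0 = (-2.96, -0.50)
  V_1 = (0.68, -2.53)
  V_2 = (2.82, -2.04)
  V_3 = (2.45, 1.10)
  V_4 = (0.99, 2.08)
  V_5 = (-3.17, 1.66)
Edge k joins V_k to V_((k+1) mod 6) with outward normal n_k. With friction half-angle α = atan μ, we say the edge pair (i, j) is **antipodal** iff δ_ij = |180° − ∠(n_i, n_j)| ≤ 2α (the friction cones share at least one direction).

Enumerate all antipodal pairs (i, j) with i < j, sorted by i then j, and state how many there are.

count = 7; pairs: (0,2), (0,3), (0,4), (1,3), (1,4), (2,5), (3,5)

α = atan 0.8 = 38.66°;  2α = 77.32°
n_0 = (-0.4871, -0.8734)
n_1 = (+0.2232, -0.9748)
n_2 = (+0.9931, +0.1170)
n_3 = (+0.5573, +0.8303)
n_4 = (-0.1005, +0.9949)
n_5 = (-0.9953, -0.0968)
  (0,1): δ = 137.96°  ·
  (0,2): δ = 54.13°  ✓
  (0,3): δ = 4.72°  ✓
  (0,4): δ = 34.91°  ✓
  (0,5): δ = 124.70°  ·
  (1,2): δ = 96.18°  ·
  (1,3): δ = 46.77°  ✓
  (1,4): δ = 7.13°  ✓
  (1,5): δ = 82.66°  ·
  (2,3): δ = 130.59°  ·
  (2,4): δ = 90.96°  ·
  (2,5): δ = 1.17°  ✓
  (3,4): δ = 140.36°  ·
  (3,5): δ = 50.58°  ✓
  (4,5): δ = 90.21°  ·
antipodal pairs: 7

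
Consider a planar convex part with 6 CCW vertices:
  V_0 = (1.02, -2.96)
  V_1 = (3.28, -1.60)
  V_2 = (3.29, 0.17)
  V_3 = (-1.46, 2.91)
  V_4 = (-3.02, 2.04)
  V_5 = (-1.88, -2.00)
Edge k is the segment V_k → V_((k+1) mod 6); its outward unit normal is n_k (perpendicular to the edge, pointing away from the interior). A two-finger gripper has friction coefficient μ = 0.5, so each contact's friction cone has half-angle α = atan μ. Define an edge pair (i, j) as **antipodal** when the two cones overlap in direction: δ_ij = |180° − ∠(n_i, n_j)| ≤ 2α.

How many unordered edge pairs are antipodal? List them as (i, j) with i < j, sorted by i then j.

count = 5; pairs: (0,3), (1,4), (2,4), (2,5), (3,5)

α = atan 0.5 = 26.57°;  2α = 53.13°
n_0 = (+0.5156, -0.8568)
n_1 = (+1.0000, -0.0056)
n_2 = (+0.4997, +0.8662)
n_3 = (-0.4871, +0.8734)
n_4 = (-0.9624, -0.2716)
n_5 = (-0.3143, -0.9493)
  (0,1): δ = 121.36°  ·
  (0,2): δ = 61.02°  ·
  (0,3): δ = 1.89°  ✓
  (0,4): δ = 74.72°  ·
  (0,5): δ = 130.65°  ·
  (1,2): δ = 119.65°  ·
  (1,3): δ = 60.53°  ·
  (1,4): δ = 16.08°  ✓
  (1,5): δ = 72.01°  ·
  (2,3): δ = 120.87°  ·
  (2,4): δ = 44.26°  ✓
  (2,5): δ = 11.66°  ✓
  (3,4): δ = 103.39°  ·
  (3,5): δ = 47.46°  ✓
  (4,5): δ = 124.07°  ·
antipodal pairs: 5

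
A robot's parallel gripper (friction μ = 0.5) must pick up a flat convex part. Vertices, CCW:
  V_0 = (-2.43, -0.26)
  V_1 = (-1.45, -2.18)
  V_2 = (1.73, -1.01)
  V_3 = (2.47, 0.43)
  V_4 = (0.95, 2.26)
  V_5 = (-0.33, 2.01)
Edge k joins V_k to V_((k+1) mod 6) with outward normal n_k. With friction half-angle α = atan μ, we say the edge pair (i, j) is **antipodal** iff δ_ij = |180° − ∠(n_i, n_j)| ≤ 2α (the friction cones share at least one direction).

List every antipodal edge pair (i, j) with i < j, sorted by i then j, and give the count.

α = atan 0.5 = 26.57°;  2α = 53.13°
n_0 = (-0.8907, -0.4546)
n_1 = (+0.3453, -0.9385)
n_2 = (+0.8894, -0.4571)
n_3 = (+0.7693, +0.6389)
n_4 = (-0.1917, +0.9815)
n_5 = (-0.7341, +0.6791)
  (0,1): δ = 96.84°  ·
  (0,2): δ = 54.24°  ·
  (0,3): δ = 12.67°  ✓
  (0,4): δ = 74.01°  ·
  (0,5): δ = 110.19°  ·
  (1,2): δ = 137.40°  ·
  (1,3): δ = 70.49°  ·
  (1,4): δ = 9.15°  ✓
  (1,5): δ = 27.03°  ✓
  (2,3): δ = 113.09°  ·
  (2,4): δ = 51.75°  ✓
  (2,5): δ = 15.57°  ✓
  (3,4): δ = 118.66°  ·
  (3,5): δ = 82.49°  ·
  (4,5): δ = 143.82°  ·
antipodal pairs: 5

count = 5; pairs: (0,3), (1,4), (1,5), (2,4), (2,5)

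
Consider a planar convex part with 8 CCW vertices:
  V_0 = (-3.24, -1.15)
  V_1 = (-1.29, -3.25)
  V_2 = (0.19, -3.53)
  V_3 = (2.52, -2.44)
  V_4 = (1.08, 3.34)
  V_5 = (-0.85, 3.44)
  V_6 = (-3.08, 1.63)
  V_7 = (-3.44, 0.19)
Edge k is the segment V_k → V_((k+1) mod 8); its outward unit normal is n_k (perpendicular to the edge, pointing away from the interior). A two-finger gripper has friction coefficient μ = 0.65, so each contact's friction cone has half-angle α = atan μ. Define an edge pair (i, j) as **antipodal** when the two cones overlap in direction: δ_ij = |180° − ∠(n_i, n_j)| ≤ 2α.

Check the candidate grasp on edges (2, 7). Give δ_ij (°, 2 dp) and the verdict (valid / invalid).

δ = 73.42°, invalid

α = atan 0.65 = 33.02°;  2α = 66.05°
edge 2: e_2 = (+2.33, +1.09);  n_2 = (+0.4237, -0.9058)
edge 7: e_7 = (+0.20, -1.34);  n_7 = (-0.9890, -0.1476)
∠(n_2, n_7) = 106.58°
δ = |180° − 106.58°| = 73.42°
73.42° > 2α = 66.05°  →  invalid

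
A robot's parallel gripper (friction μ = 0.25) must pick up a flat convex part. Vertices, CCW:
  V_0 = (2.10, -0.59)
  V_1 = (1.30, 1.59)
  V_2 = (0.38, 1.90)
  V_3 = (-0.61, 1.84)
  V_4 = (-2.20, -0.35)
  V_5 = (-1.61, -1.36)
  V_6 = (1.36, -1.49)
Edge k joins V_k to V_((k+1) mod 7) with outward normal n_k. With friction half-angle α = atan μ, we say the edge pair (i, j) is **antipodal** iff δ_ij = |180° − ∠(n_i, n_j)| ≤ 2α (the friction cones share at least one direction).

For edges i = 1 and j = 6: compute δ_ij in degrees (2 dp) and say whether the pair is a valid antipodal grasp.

δ = 69.19°, invalid

α = atan 0.25 = 14.04°;  2α = 28.07°
edge 1: e_1 = (-0.92, +0.31);  n_1 = (+0.3193, +0.9476)
edge 6: e_6 = (+0.74, +0.90);  n_6 = (+0.7724, -0.6351)
∠(n_1, n_6) = 110.81°
δ = |180° − 110.81°| = 69.19°
69.19° > 2α = 28.07°  →  invalid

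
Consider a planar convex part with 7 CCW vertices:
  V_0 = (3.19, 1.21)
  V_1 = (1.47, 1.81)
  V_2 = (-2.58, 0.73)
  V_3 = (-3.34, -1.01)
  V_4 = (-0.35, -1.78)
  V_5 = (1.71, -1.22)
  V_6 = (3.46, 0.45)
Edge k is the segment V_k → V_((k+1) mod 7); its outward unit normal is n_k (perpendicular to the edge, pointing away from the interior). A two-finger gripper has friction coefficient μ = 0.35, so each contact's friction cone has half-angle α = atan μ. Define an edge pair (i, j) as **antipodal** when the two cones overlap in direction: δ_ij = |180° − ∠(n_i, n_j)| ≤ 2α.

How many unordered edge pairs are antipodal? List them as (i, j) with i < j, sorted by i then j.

count = 6; pairs: (0,3), (0,4), (1,3), (1,4), (1,5), (2,5)

α = atan 0.35 = 19.29°;  2α = 38.58°
n_0 = (+0.3294, +0.9442)
n_1 = (-0.2577, +0.9662)
n_2 = (-0.9164, +0.4003)
n_3 = (-0.2494, -0.9684)
n_4 = (+0.2623, -0.9650)
n_5 = (+0.6904, -0.7234)
n_6 = (+0.9423, +0.3348)
  (0,1): δ = 145.84°  ·
  (0,2): δ = 94.36°  ·
  (0,3): δ = 4.79°  ✓
  (0,4): δ = 34.44°  ✓
  (0,5): δ = 62.89°  ·
  (0,6): δ = 128.79°  ·
  (1,2): δ = 128.53°  ·
  (1,3): δ = 29.37°  ✓
  (1,4): δ = 0.28°  ✓
  (1,5): δ = 28.73°  ✓
  (1,6): δ = 94.63°  ·
  (2,3): δ = 80.85°  ·
  (2,4): δ = 51.20°  ·
  (2,5): δ = 22.75°  ✓
  (2,6): δ = 43.15°  ·
  (3,4): δ = 150.35°  ·
  (3,5): δ = 121.90°  ·
  (3,6): δ = 56.00°  ·
  (4,5): δ = 151.55°  ·
  (4,6): δ = 85.65°  ·
  (5,6): δ = 114.10°  ·
antipodal pairs: 6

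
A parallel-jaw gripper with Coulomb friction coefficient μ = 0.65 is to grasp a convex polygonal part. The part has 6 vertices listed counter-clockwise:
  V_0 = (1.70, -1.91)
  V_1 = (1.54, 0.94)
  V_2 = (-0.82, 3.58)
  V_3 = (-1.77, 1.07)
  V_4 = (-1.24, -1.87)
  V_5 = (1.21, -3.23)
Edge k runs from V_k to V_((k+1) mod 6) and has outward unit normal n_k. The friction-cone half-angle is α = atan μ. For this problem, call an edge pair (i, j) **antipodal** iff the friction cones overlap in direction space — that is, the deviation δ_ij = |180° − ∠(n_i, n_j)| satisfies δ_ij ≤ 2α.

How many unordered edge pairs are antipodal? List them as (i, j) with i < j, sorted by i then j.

α = atan 0.65 = 33.02°;  2α = 66.05°
n_0 = (+0.9984, +0.0561)
n_1 = (+0.7455, +0.6665)
n_2 = (-0.9353, +0.3540)
n_3 = (-0.9841, -0.1774)
n_4 = (-0.4853, -0.8743)
n_5 = (+0.9375, -0.3480)
  (0,1): δ = 141.42°  ·
  (0,2): δ = 23.94°  ✓
  (0,3): δ = 7.01°  ✓
  (0,4): δ = 57.75°  ✓
  (0,5): δ = 156.42°  ·
  (1,2): δ = 62.53°  ✓
  (1,3): δ = 31.58°  ✓
  (1,4): δ = 19.17°  ✓
  (1,5): δ = 117.84°  ·
  (2,3): δ = 149.05°  ·
  (2,4): δ = 98.30°  ·
  (2,5): δ = 0.37°  ✓
  (3,4): δ = 129.25°  ·
  (3,5): δ = 30.58°  ✓
  (4,5): δ = 81.33°  ·
antipodal pairs: 8

count = 8; pairs: (0,2), (0,3), (0,4), (1,2), (1,3), (1,4), (2,5), (3,5)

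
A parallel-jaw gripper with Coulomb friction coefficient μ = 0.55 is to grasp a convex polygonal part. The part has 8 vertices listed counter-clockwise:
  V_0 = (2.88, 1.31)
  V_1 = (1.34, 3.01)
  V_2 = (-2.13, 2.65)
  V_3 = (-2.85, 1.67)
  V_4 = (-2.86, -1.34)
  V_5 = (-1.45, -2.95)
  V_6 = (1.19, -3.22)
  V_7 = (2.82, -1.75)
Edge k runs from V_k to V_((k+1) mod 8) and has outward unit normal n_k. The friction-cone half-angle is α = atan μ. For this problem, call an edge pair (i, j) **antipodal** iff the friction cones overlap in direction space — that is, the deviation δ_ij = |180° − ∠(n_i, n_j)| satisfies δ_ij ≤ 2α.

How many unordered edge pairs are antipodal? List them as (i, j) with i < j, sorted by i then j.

count = 11; pairs: (0,3), (0,4), (0,5), (1,4), (1,5), (1,6), (2,6), (2,7), (3,6), (3,7), (4,7)

α = atan 0.55 = 28.81°;  2α = 57.62°
n_0 = (+0.7411, +0.6714)
n_1 = (-0.1032, +0.9947)
n_2 = (-0.8059, +0.5921)
n_3 = (-1.0000, +0.0033)
n_4 = (-0.7523, -0.6588)
n_5 = (-0.1017, -0.9948)
n_6 = (+0.6697, -0.7426)
n_7 = (+0.9998, -0.0196)
  (0,1): δ = 126.25°  ·
  (0,2): δ = 78.48°  ·
  (0,3): δ = 42.36°  ✓
  (0,4): δ = 0.96°  ✓
  (0,5): δ = 41.99°  ✓
  (0,6): δ = 89.87°  ·
  (0,7): δ = 136.70°  ·
  (1,2): δ = 132.23°  ·
  (1,3): δ = 96.11°  ·
  (1,4): δ = 54.71°  ✓
  (1,5): δ = 11.76°  ✓
  (1,6): δ = 36.12°  ✓
  (1,7): δ = 82.95°  ·
  (2,3): δ = 143.89°  ·
  (2,4): δ = 102.48°  ·
  (2,5): δ = 59.53°  ·
  (2,6): δ = 11.65°  ✓
  (2,7): δ = 35.18°  ✓
  (3,4): δ = 138.60°  ·
  (3,5): δ = 95.65°  ·
  (3,6): δ = 47.76°  ✓
  (3,7): δ = 0.93°  ✓
  (4,5): δ = 137.05°  ·
  (4,6): δ = 89.17°  ·
  (4,7): δ = 42.33°  ✓
  (5,6): δ = 132.12°  ·
  (5,7): δ = 85.28°  ·
  (6,7): δ = 133.17°  ·
antipodal pairs: 11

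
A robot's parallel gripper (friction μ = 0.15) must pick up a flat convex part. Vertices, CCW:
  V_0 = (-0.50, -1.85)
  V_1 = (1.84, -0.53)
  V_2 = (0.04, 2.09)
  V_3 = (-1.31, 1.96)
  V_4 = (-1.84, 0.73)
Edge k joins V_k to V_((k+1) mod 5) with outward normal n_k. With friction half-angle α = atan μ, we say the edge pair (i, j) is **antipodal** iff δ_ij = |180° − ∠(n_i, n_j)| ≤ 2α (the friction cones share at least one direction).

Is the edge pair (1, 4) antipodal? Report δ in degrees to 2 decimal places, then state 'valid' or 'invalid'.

δ = 7.04°, valid

α = atan 0.15 = 8.53°;  2α = 17.06°
edge 1: e_1 = (-1.80, +2.62);  n_1 = (+0.8242, +0.5663)
edge 4: e_4 = (+1.34, -2.58);  n_4 = (-0.8874, -0.4609)
∠(n_1, n_4) = 172.96°
δ = |180° − 172.96°| = 7.04°
7.04° ≤ 2α = 17.06°  →  valid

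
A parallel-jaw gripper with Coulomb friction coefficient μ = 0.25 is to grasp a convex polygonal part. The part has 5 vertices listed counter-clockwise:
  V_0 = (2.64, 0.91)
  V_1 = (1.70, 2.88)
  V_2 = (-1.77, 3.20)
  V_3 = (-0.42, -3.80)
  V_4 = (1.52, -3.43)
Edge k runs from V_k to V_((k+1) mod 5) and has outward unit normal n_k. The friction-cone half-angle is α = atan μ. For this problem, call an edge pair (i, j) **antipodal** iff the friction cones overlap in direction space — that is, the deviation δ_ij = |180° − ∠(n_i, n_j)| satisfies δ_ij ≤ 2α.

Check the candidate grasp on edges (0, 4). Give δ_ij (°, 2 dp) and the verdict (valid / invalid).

α = atan 0.25 = 14.04°;  2α = 28.07°
edge 0: e_0 = (-0.94, +1.97);  n_0 = (+0.9025, +0.4306)
edge 4: e_4 = (+1.12, +4.34);  n_4 = (+0.9683, -0.2499)
∠(n_0, n_4) = 39.98°
δ = |180° − 39.98°| = 140.02°
140.02° > 2α = 28.07°  →  invalid

δ = 140.02°, invalid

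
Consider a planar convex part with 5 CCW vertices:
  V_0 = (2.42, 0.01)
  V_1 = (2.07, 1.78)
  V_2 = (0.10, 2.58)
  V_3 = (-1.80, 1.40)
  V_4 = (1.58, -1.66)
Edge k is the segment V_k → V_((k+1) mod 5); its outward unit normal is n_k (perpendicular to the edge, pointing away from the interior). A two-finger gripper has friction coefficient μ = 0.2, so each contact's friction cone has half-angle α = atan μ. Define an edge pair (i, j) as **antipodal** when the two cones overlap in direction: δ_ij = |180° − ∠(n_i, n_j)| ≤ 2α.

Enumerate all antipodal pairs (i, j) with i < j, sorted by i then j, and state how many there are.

count = 1; pairs: (1,3)

α = atan 0.2 = 11.31°;  2α = 22.62°
n_0 = (+0.9810, +0.1940)
n_1 = (+0.3763, +0.9265)
n_2 = (-0.5276, +0.8495)
n_3 = (-0.6711, -0.7413)
n_4 = (+0.8934, -0.4494)
  (0,1): δ = 123.29°  ·
  (0,2): δ = 69.34°  ·
  (0,3): δ = 36.66°  ·
  (0,4): δ = 142.11°  ·
  (1,2): δ = 126.06°  ·
  (1,3): δ = 20.05°  ✓
  (1,4): δ = 85.40°  ·
  (2,3): δ = 74.00°  ·
  (2,4): δ = 31.46°  ·
  (3,4): δ = 74.55°  ·
antipodal pairs: 1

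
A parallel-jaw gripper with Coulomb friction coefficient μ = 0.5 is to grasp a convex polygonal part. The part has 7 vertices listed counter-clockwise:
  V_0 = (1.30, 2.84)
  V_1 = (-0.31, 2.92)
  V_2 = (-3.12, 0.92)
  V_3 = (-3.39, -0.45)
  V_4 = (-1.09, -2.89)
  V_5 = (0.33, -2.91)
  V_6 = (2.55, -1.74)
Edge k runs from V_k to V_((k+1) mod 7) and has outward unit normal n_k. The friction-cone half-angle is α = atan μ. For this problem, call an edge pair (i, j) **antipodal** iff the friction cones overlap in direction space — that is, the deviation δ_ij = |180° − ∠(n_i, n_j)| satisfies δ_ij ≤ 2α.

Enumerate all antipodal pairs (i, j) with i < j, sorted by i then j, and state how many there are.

count = 8; pairs: (0,3), (0,4), (0,5), (1,4), (1,5), (2,5), (2,6), (3,6)

α = atan 0.5 = 26.57°;  2α = 53.13°
n_0 = (+0.0496, +0.9988)
n_1 = (-0.5799, +0.8147)
n_2 = (-0.9811, +0.1934)
n_3 = (-0.7277, -0.6859)
n_4 = (-0.0141, -0.9999)
n_5 = (+0.4662, -0.8847)
n_6 = (+0.9647, +0.2633)
  (0,1): δ = 141.71°  ·
  (0,2): δ = 98.30°  ·
  (0,3): δ = 43.85°  ✓
  (0,4): δ = 2.04°  ✓
  (0,5): δ = 30.64°  ✓
  (0,6): δ = 108.11°  ·
  (1,2): δ = 136.59°  ·
  (1,3): δ = 82.13°  ·
  (1,4): δ = 36.25°  ✓
  (1,5): δ = 7.65°  ✓
  (1,6): δ = 69.82°  ·
  (2,3): δ = 125.54°  ·
  (2,4): δ = 79.66°  ·
  (2,5): δ = 51.06°  ✓
  (2,6): δ = 26.41°  ✓
  (3,4): δ = 134.12°  ·
  (3,5): δ = 105.52°  ·
  (3,6): δ = 28.04°  ✓
  (4,5): δ = 151.40°  ·
  (4,6): δ = 73.93°  ·
  (5,6): δ = 102.52°  ·
antipodal pairs: 8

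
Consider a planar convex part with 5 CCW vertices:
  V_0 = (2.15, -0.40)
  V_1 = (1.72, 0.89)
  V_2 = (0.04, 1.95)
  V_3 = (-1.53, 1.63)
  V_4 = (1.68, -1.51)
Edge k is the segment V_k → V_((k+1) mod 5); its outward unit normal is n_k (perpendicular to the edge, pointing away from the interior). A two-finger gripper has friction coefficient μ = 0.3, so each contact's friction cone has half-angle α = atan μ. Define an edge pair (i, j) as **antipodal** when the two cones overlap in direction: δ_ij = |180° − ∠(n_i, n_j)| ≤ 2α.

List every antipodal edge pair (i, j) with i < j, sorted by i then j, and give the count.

count = 2; pairs: (0,3), (1,3)

α = atan 0.3 = 16.70°;  2α = 33.40°
n_0 = (+0.9487, +0.3162)
n_1 = (+0.5336, +0.8457)
n_2 = (-0.1997, +0.9799)
n_3 = (-0.6993, -0.7149)
n_4 = (+0.9209, -0.3899)
  (0,1): δ = 140.68°  ·
  (0,2): δ = 96.91°  ·
  (0,3): δ = 27.20°  ✓
  (0,4): δ = 138.62°  ·
  (1,2): δ = 136.23°  ·
  (1,3): δ = 12.12°  ✓
  (1,4): δ = 99.30°  ·
  (2,3): δ = 55.89°  ·
  (2,4): δ = 55.53°  ·
  (3,4): δ = 68.58°  ·
antipodal pairs: 2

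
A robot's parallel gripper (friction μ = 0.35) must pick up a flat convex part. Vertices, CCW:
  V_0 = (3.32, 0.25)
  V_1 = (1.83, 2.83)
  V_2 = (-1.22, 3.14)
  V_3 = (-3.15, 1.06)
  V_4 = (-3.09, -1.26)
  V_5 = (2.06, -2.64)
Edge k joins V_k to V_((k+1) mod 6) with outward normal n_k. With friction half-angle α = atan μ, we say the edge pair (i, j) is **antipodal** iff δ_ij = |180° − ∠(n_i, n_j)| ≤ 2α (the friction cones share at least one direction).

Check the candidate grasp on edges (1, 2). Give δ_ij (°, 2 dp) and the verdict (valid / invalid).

α = atan 0.35 = 19.29°;  2α = 38.58°
edge 1: e_1 = (-3.05, +0.31);  n_1 = (+0.1011, +0.9949)
edge 2: e_2 = (-1.93, -2.08);  n_2 = (-0.7330, +0.6802)
∠(n_1, n_2) = 52.95°
δ = |180° − 52.95°| = 127.05°
127.05° > 2α = 38.58°  →  invalid

δ = 127.05°, invalid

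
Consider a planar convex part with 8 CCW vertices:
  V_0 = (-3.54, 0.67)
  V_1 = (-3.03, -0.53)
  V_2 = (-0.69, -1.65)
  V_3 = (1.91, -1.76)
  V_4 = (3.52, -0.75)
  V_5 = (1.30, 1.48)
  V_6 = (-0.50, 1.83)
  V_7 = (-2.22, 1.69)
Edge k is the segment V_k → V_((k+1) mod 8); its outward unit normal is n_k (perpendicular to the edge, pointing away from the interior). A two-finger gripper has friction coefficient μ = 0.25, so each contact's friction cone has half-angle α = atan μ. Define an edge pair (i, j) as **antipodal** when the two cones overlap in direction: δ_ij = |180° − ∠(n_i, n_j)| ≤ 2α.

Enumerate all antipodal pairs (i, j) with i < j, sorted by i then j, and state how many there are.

α = atan 0.25 = 14.04°;  2α = 28.07°
n_0 = (-0.9203, -0.3911)
n_1 = (-0.4317, -0.9020)
n_2 = (-0.0423, -0.9991)
n_3 = (+0.5314, -0.8471)
n_4 = (+0.7087, +0.7055)
n_5 = (+0.1909, +0.9816)
n_6 = (-0.0811, +0.9967)
n_7 = (-0.6114, +0.7913)
  (0,1): δ = 138.60°  ·
  (0,2): δ = 115.45°  ·
  (0,3): δ = 80.92°  ·
  (0,4): δ = 21.85°  ✓
  (0,5): δ = 55.97°  ·
  (0,6): δ = 71.63°  ·
  (0,7): δ = 104.67°  ·
  (1,2): δ = 156.85°  ·
  (1,3): δ = 122.32°  ·
  (1,4): δ = 19.55°  ✓
  (1,5): δ = 14.57°  ✓
  (1,6): δ = 30.23°  ·
  (1,7): δ = 63.27°  ·
  (2,3): δ = 145.48°  ·
  (2,4): δ = 42.71°  ·
  (2,5): δ = 8.58°  ✓
  (2,6): δ = 7.08°  ✓
  (2,7): δ = 40.12°  ·
  (3,4): δ = 77.23°  ·
  (3,5): δ = 43.10°  ·
  (3,6): δ = 27.45°  ✓
  (3,7): δ = 5.59°  ✓
  (4,5): δ = 145.87°  ·
  (4,6): δ = 130.22°  ·
  (4,7): δ = 97.18°  ·
  (5,6): δ = 164.34°  ·
  (5,7): δ = 131.30°  ·
  (6,7): δ = 146.96°  ·
antipodal pairs: 7

count = 7; pairs: (0,4), (1,4), (1,5), (2,5), (2,6), (3,6), (3,7)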